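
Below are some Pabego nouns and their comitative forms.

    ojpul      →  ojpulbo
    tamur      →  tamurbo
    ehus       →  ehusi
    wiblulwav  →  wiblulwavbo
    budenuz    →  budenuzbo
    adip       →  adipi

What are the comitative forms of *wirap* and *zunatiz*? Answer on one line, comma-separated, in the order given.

The alternation tracks the final consonant of the stem — -i when the stem ends in a voiceless consonant (*ehus*, *adip*); -bo when the stem ends in a voiced consonant (*ojpul*, *tamur*, *wiblulwav*, *budenuz*).
Since the final consonant of *wirap* is /p/ (voiceless), it takes -i, giving *wirapi*.
The final consonant of *zunatiz* is /z/, which is voiced, so the suffix is -bo, giving *zunatizbo*.

wirapi, zunatizbo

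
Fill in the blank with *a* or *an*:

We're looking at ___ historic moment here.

a

The indefinite article is chosen by the initial *sound* of the following word, not its spelling.
*historic* begins with the sound /h/ (h is pronounced in standard usage) — a consonant sound.
So the article is *a*: We're looking at a historic moment here.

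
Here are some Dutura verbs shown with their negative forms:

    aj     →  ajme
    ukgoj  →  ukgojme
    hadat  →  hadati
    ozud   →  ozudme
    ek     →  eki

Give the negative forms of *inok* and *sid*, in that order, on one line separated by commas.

inoki, sidme

Looking at the final consonant of each stem: -i when the stem ends in a voiceless consonant (*hadat*, *ek*); -me when the stem ends in a voiced consonant (*aj*, *ukgoj*, *ozud*).
*inok* — final consonant /k/ (voiceless) → -i → *inoki*.
The final consonant of *sid* is /d/, which is voiced, so the suffix is -me, giving *sidme*.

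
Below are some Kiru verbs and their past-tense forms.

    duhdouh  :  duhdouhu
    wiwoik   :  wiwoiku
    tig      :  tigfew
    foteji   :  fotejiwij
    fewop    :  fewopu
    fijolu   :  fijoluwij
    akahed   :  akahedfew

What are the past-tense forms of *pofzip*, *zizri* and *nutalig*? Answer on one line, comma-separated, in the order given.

The alternation tracks the final sound of the stem — -u when the stem ends in a voiceless consonant (*duhdouh*, *wiwoik*, *fewop*); -few when the stem ends in a voiced consonant (*tig*, *akahed*); -wij when the stem ends in a vowel (*foteji*, *fijolu*).
*pofzip*: final sound = /p/, a voiceless consonant → -u → *pofzipu*.
Since the final sound of *zizri* is /i/ (a vowel), it takes -wij, giving *zizriwij*.
*nutalig* — final sound /g/ (a voiced consonant) → -few → *nutaligfew*.

pofzipu, zizriwij, nutaligfew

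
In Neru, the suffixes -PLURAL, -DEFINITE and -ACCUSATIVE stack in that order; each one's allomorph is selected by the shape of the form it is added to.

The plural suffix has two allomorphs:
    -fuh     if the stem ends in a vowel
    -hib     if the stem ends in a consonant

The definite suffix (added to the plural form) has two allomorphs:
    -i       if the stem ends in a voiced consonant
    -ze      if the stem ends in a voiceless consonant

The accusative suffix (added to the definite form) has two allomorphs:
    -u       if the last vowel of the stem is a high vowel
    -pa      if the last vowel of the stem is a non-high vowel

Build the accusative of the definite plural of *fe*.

*fe*: final sound = /e/, a vowel → -fuh → *fefuh*.
The plural form *fefuh* — final consonant /h/ (voiceless) → -ze → *fefuhze*.
The definite form *fefuhze*: last vowel = /e/, a non-high vowel → -pa → *fefuhzepa*.

fefuhzepa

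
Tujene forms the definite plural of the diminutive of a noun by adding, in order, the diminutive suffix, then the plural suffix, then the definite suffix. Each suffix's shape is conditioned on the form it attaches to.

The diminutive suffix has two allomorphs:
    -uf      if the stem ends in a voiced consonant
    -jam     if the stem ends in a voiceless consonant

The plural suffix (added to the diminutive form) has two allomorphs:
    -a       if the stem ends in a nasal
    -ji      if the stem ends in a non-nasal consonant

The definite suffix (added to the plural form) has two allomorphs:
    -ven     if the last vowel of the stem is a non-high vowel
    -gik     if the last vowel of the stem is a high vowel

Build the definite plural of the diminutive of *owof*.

owofjamaven

*owof* — final consonant /f/ (voiceless) → -jam → *owofjam*.
The diminutive form *owofjam*: final consonant = /m/, a nasal → -a → *owofjama*.
Since the last vowel of the plural form *owofjama* is /a/ (a non-high vowel), it takes -ven, giving *owofjamaven*.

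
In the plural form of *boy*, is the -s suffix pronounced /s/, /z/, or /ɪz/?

/z/

The stem *boy* ends in a voiced non-sibilant sound.
The plural suffix surfaces as /ɪz/ after sibilants, /s/ after other voiceless consonants, and /z/ after other voiced sounds.
So the plural -s on *boy* is pronounced /z/.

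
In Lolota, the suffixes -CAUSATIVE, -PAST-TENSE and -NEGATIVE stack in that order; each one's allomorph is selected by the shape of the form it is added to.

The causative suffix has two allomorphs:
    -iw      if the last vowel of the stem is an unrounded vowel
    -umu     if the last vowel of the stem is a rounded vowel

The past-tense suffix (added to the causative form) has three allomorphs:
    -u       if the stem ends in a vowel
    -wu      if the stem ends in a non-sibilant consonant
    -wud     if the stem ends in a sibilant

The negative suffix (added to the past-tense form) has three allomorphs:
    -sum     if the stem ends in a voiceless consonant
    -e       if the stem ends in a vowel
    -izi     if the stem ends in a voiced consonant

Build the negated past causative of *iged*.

igediwwue

*iged*: last vowel = /e/, an unrounded vowel → -iw → *igediw*.
The causative form *igediw* — final sound /w/ (a non-sibilant consonant) → -wu → *igediwwu*.
The past-tense form *igediwwu*: final sound = /u/, a vowel → -e → *igediwwue*.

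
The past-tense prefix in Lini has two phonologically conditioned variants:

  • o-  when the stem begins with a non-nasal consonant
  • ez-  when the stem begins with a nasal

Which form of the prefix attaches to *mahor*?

ez-

*mahor*: first consonant = /m/, a nasal → ez-.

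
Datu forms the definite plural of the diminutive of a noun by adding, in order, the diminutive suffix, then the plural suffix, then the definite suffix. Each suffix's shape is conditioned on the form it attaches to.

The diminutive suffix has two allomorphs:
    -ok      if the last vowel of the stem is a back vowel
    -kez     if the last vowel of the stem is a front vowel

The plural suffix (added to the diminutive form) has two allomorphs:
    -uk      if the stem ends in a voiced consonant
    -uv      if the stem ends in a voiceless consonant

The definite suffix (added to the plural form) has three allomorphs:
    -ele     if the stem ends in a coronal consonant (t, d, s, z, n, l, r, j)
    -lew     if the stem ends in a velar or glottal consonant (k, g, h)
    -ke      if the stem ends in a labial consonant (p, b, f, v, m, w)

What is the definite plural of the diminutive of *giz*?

*giz*: last vowel = /i/, a front vowel → -kez → *gizkez*.
Since the final consonant of the diminutive form *gizkez* is /z/ (voiced), it takes -uk, giving *gizkezuk*.
The plural form *gizkezuk* — final consonant /k/ (velar/glottal) → -lew → *gizkezuklew*.

gizkezuklew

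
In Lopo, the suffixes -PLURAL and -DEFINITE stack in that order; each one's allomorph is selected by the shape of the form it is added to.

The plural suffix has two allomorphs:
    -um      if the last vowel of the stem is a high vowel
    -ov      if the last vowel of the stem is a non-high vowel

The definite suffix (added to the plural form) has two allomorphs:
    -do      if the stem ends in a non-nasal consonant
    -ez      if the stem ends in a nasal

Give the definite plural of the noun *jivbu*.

jivbuumez

Since the last vowel of *jivbu* is /u/ (a high vowel), it takes -um, giving *jivbuum*.
Since the final consonant of the plural form *jivbuum* is /m/ (a nasal), it takes -ez, giving *jivbuumez*.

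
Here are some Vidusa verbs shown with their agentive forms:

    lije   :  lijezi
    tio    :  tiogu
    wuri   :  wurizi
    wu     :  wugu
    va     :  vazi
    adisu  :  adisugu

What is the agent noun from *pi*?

The suffix is conditioned by the last vowel: -gu when the last vowel of the stem is a rounded vowel (*tio*, *wu*, *adisu*); -zi when the last vowel of the stem is an unrounded vowel (*lije*, *wuri*, *va*).
Since the last vowel of *pi* is /i/ (an unrounded vowel), it takes -zi, giving *pizi*.

pizi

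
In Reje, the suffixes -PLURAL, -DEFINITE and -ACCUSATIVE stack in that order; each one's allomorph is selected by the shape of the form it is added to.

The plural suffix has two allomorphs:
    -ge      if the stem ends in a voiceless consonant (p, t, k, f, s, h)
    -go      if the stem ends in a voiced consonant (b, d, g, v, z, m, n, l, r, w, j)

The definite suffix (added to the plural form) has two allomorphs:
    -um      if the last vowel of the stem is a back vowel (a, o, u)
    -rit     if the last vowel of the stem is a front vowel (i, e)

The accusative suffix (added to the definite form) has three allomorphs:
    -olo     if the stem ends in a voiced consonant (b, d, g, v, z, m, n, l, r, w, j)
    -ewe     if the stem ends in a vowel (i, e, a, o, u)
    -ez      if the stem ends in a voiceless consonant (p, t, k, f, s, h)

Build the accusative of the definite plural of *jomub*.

*jomub*: final consonant = /b/, voiced → -go → *jomubgo*.
The plural form *jomubgo*: last vowel = /o/, a back vowel → -um → *jomubgoum*.
Since the final sound of the definite form *jomubgoum* is /m/ (a voiced consonant), it takes -olo, giving *jomubgoumolo*.

jomubgoumolo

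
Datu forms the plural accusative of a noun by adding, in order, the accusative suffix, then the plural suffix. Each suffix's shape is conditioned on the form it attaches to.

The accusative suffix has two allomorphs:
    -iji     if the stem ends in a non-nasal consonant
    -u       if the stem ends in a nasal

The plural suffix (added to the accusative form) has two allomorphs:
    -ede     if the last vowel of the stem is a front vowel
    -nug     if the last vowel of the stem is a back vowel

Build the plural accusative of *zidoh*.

zidohijiede

*zidoh*: final consonant = /h/, non-nasal → -iji → *zidohiji*.
The last vowel of the accusative form *zidohiji* is /i/, which is a front vowel, so the plural suffix is -ede, giving *zidohijiede*.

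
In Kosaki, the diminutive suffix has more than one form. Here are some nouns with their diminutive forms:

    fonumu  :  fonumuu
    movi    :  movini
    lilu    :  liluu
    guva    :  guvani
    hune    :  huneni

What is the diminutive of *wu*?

The pattern is rounding harmony: -u when the last vowel of the stem is a rounded vowel (*fonumu*, *lilu*); -ni when the last vowel of the stem is an unrounded vowel (*movi*, *guva*, *hune*).
*wu* — last vowel /u/ (a rounded vowel) → -u → *wuu*.

wuu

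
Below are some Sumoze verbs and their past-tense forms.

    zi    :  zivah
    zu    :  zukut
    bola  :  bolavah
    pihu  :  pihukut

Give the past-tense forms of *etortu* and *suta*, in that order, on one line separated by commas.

etortukut, sutavah

The suffix is conditioned by the last vowel: -kut when the last vowel of the stem is a rounded vowel (*zu*, *pihu*); -vah when the last vowel of the stem is an unrounded vowel (*zi*, *bola*).
*etortu*: last vowel = /u/, a rounded vowel → -kut → *etortukut*.
The last vowel of *suta* is /a/, which is an unrounded vowel, so the suffix is -vah, giving *sutavah*.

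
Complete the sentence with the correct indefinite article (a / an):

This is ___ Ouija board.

The indefinite article is chosen by the initial *sound* of the following word, not its spelling.
*Ouija* begins with the sound /wiː/ (pronounced /ˈwiːdʒə/) — a consonant sound.
So the article is *a*: This is a Ouija board.

a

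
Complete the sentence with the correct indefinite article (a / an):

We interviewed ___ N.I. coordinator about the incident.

an

The indefinite article is chosen by the initial *sound* of the following word, not its spelling.
The initialism *N.I.* is read letter by letter; the first letter, N, is pronounced /ɛn/, which begins with a vowel sound.
So the article is *an*: We interviewed an N.I. coordinator about the incident.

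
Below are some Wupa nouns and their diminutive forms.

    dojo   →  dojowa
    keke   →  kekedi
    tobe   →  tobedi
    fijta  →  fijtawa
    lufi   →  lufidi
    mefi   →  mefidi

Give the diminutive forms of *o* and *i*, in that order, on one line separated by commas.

owa, idi

The alternation tracks the last vowel of the stem — -di when the last vowel of the stem is a front vowel (*keke*, *tobe*, *lufi*, *mefi*); -wa when the last vowel of the stem is a back vowel (*dojo*, *fijta*).
*o*: last vowel = /o/, a back vowel → -wa → *owa*.
The last vowel of *i* is /i/, which is a front vowel, so the suffix is -di, giving *idi*.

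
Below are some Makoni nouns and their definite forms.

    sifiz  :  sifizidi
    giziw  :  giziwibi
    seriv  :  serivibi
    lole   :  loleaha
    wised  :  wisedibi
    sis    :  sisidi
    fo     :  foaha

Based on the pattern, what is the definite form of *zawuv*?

zawuvibi

The suffix is conditioned by the final sound: -idi when the stem ends in a sibilant (*sifiz*, *sis*); -ibi when the stem ends in a non-sibilant consonant (*giziw*, *seriv*, *wised*); -aha when the stem ends in a vowel (*lole*, *fo*).
The final sound of *zawuv* is /v/, which is a non-sibilant consonant, so the suffix is -ibi, giving *zawuvibi*.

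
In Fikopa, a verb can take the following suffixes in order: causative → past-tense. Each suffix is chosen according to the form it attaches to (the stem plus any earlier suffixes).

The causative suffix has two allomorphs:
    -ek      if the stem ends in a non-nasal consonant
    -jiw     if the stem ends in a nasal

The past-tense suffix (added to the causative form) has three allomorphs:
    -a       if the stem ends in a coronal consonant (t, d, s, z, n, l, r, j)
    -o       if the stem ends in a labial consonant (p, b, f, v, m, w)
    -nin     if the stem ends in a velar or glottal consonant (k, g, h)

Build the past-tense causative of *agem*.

agemjiwo

*agem* — final consonant /m/ (a nasal) → -jiw → *agemjiw*.
The causative form *agemjiw* — final consonant /w/ (labial) → -o → *agemjiwo*.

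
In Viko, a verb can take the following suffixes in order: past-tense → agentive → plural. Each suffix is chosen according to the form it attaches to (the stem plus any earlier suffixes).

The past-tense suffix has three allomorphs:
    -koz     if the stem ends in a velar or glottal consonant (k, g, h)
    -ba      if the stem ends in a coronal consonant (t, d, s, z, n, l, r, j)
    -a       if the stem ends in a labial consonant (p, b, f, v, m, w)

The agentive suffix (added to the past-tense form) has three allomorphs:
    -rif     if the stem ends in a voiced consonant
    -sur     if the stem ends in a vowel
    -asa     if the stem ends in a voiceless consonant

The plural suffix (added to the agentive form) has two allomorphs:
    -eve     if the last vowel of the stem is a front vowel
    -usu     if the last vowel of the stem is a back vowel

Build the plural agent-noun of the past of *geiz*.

*geiz*: final consonant = /z/, coronal → -ba → *geizba*.
Since the final sound of the past-tense form *geizba* is /a/ (a vowel), it takes -sur, giving *geizbasur*.
Since the last vowel of the agentive form *geizbasur* is /u/ (a back vowel), it takes -usu, giving *geizbasurusu*.

geizbasurusu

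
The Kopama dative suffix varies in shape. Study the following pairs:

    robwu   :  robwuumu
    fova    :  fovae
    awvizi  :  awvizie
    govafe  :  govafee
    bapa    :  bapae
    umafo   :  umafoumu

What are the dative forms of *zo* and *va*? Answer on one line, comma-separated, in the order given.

zoumu, vae

The pattern is rounding harmony: -umu when the last vowel of the stem is a rounded vowel (*robwu*, *umafo*); -e when the last vowel of the stem is an unrounded vowel (*fova*, *awvizi*, *govafe*, *bapa*).
*zo* — last vowel /o/ (a rounded vowel) → -umu → *zoumu*.
*va*: last vowel = /a/, an unrounded vowel → -e → *vae*.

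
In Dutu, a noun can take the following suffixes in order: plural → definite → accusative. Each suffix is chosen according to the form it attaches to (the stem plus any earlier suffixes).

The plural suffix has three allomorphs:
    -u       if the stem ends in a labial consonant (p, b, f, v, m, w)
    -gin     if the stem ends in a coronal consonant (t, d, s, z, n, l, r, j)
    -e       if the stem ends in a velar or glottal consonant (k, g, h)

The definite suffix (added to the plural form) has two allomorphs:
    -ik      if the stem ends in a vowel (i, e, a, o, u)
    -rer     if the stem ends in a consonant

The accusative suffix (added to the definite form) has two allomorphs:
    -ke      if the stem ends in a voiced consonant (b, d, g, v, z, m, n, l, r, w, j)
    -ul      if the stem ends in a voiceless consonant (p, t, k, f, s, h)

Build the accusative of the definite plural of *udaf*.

udafuikul

Since the final consonant of *udaf* is /f/ (labial), it takes -u, giving *udafu*.
The plural form *udafu*: final sound = /u/, a vowel → -ik → *udafuik*.
The definite form *udafuik* — final consonant /k/ (voiceless) → -ul → *udafuikul*.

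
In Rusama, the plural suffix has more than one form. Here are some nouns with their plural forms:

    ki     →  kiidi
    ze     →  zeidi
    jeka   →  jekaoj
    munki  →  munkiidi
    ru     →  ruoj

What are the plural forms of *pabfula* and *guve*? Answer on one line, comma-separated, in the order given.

The suffix is conditioned by the last vowel: -idi when the last vowel of the stem is a front vowel (*ki*, *ze*, *munki*); -oj when the last vowel of the stem is a back vowel (*jeka*, *ru*).
*pabfula* — last vowel /a/ (a back vowel) → -oj → *pabfulaoj*.
*guve* — last vowel /e/ (a front vowel) → -idi → *guveidi*.

pabfulaoj, guveidi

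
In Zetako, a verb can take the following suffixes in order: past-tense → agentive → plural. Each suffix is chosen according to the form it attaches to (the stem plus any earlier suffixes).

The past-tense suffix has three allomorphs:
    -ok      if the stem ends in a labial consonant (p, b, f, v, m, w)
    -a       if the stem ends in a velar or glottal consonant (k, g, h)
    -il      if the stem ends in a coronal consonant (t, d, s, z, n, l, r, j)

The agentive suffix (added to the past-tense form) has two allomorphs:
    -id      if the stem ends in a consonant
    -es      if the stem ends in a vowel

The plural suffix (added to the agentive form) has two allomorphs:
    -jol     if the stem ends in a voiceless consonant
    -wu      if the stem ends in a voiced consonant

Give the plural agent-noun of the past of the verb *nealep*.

*nealep*: final consonant = /p/, labial → -ok → *nealepok*.
The past-tense form *nealepok* — final sound /k/ (a consonant) → -id → *nealepokid*.
The final consonant of the agentive form *nealepokid* is /d/, which is voiced, so the plural suffix is -wu, giving *nealepokidwu*.

nealepokidwu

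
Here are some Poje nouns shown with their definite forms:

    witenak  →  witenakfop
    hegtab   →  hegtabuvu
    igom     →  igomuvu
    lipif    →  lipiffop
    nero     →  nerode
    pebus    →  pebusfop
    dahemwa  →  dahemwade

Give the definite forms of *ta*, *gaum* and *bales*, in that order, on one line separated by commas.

tade, gaumuvu, balesfop

The alternation tracks the final sound of the stem — -fop when the stem ends in a voiceless consonant (*witenak*, *lipif*, *pebus*); -uvu when the stem ends in a voiced consonant (*hegtab*, *igom*); -de when the stem ends in a vowel (*nero*, *dahemwa*).
*ta*: final sound = /a/, a vowel → -de → *tade*.
Since the final sound of *gaum* is /m/ (a voiced consonant), it takes -uvu, giving *gaumuvu*.
Since the final sound of *bales* is /s/ (a voiceless consonant), it takes -fop, giving *balesfop*.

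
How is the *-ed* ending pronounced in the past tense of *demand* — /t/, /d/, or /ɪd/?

The stem *demand* ends in /t/ or /d/.
The -ed suffix is realized as /ɪd/ after /t, d/; as /t/ after other voiceless consonants; and as /d/ after other voiced sounds.
So -ed on *demand* is pronounced /ɪd/.

/ɪd/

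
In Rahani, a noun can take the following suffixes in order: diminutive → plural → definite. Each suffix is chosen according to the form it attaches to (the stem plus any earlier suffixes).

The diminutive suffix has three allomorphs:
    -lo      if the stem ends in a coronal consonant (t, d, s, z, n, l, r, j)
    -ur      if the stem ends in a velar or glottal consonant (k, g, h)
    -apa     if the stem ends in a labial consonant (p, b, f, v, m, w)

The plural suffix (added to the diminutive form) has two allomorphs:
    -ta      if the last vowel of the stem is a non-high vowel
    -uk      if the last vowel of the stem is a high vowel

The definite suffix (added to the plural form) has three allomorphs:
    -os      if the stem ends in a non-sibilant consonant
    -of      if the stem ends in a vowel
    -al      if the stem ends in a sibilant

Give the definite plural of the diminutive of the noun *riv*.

rivapataof

*riv*: final consonant = /v/, labial → -apa → *rivapa*.
The diminutive form *rivapa* — last vowel /a/ (a non-high vowel) → -ta → *rivapata*.
Since the final sound of the plural form *rivapata* is /a/ (a vowel), it takes -of, giving *rivapataof*.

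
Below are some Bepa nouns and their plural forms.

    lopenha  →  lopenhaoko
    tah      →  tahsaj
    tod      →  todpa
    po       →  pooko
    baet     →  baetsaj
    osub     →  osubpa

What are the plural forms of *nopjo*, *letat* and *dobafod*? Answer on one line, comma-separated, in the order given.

The pattern is voicing of the final sound: -saj when the stem ends in a voiceless consonant (*tah*, *baet*); -pa when the stem ends in a voiced consonant (*tod*, *osub*); -oko when the stem ends in a vowel (*lopenha*, *po*).
*nopjo* — final sound /o/ (a vowel) → -oko → *nopjooko*.
*letat* — final sound /t/ (a voiceless consonant) → -saj → *letatsaj*.
Since the final sound of *dobafod* is /d/ (a voiced consonant), it takes -pa, giving *dobafodpa*.

nopjooko, letatsaj, dobafodpa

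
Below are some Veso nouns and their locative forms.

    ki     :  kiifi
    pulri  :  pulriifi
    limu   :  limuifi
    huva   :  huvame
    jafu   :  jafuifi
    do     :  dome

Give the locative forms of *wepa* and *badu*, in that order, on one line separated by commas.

wepame, baduifi

Looking at the last vowel of each stem: -ifi when the last vowel of the stem is a high vowel (*ki*, *pulri*, *limu*, *jafu*); -me when the last vowel of the stem is a non-high vowel (*huva*, *do*).
The last vowel of *wepa* is /a/, which is a non-high vowel, so the suffix is -me, giving *wepame*.
The last vowel of *badu* is /u/, which is a high vowel, so the suffix is -ifi, giving *baduifi*.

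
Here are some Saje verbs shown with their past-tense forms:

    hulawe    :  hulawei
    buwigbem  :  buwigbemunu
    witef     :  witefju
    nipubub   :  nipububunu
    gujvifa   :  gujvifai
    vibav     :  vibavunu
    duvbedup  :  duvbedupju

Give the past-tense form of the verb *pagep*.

pagepju

The suffix is conditioned by the final sound: -ju when the stem ends in a voiceless consonant (*witef*, *duvbedup*); -unu when the stem ends in a voiced consonant (*buwigbem*, *nipubub*, *vibav*); -i when the stem ends in a vowel (*hulawe*, *gujvifa*).
*pagep* — final sound /p/ (a voiceless consonant) → -ju → *pagepju*.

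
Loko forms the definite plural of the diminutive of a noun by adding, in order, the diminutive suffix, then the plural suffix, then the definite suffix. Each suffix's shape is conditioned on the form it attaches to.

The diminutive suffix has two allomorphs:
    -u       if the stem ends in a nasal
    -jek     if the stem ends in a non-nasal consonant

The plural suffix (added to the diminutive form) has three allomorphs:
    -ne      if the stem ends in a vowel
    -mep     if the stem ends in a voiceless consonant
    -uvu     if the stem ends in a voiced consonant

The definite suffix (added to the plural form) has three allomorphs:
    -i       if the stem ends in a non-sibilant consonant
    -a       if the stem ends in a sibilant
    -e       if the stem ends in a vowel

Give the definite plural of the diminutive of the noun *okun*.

okununee

Since the final consonant of *okun* is /n/ (a nasal), it takes -u, giving *okunu*.
The final sound of the diminutive form *okunu* is /u/, which is a vowel, so the plural suffix is -ne, giving *okunune*.
The plural form *okunune*: final sound = /e/, a vowel → -e → *okununee*.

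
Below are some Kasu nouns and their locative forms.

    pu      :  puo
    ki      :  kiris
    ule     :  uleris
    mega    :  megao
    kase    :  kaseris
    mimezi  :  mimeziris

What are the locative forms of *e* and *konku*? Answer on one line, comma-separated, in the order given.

eris, konkuo

Looking at the last vowel of each stem: -ris when the last vowel of the stem is a front vowel (*ki*, *ule*, *kase*, *mimezi*); -o when the last vowel of the stem is a back vowel (*pu*, *mega*).
*e* — last vowel /e/ (a front vowel) → -ris → *eris*.
Since the last vowel of *konku* is /u/ (a back vowel), it takes -o, giving *konkuo*.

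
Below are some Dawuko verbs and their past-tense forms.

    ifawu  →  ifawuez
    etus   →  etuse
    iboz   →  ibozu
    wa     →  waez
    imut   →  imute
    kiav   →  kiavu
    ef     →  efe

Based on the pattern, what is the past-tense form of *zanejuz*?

zanejuzu

The suffix is conditioned by the final sound: -e when the stem ends in a voiceless consonant (*etus*, *imut*, *ef*); -u when the stem ends in a voiced consonant (*iboz*, *kiav*); -ez when the stem ends in a vowel (*ifawu*, *wa*).
*zanejuz*: final sound = /z/, a voiced consonant → -u → *zanejuzu*.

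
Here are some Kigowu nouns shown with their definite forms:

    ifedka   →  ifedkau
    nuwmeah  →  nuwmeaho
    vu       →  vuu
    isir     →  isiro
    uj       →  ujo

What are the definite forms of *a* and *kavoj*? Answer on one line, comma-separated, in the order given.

The suffix is conditioned by the final sound: -o when the stem ends in a consonant (*nuwmeah*, *isir*, *uj*); -u when the stem ends in a vowel (*ifedka*, *vu*).
*a* — final sound /a/ (a vowel) → -u → *au*.
*kavoj*: final sound = /j/, a consonant → -o → *kavojo*.

au, kavojo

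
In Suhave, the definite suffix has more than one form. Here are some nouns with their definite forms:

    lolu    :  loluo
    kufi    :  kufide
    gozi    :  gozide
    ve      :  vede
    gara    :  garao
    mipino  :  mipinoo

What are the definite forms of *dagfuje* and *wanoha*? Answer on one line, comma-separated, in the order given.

dagfujede, wanohao

The pattern is front/back vowel harmony: -de when the last vowel of the stem is a front vowel (*kufi*, *gozi*, *ve*); -o when the last vowel of the stem is a back vowel (*lolu*, *gara*, *mipino*).
*dagfuje* — last vowel /e/ (a front vowel) → -de → *dagfujede*.
The last vowel of *wanoha* is /a/, which is a back vowel, so the suffix is -o, giving *wanohao*.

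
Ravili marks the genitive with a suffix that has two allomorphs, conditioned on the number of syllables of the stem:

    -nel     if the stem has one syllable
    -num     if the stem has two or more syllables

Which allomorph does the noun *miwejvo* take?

-num

*miwejvo* has 3 syllables, so the suffix is -num.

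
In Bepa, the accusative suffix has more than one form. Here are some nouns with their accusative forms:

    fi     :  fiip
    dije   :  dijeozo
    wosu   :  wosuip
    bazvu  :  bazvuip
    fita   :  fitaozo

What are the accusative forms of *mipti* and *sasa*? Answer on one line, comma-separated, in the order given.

The suffix is conditioned by the last vowel: -ip when the last vowel of the stem is a high vowel (*fi*, *wosu*, *bazvu*); -ozo when the last vowel of the stem is a non-high vowel (*dije*, *fita*).
*mipti* — last vowel /i/ (a high vowel) → -ip → *miptiip*.
Since the last vowel of *sasa* is /a/ (a non-high vowel), it takes -ozo, giving *sasaozo*.

miptiip, sasaozo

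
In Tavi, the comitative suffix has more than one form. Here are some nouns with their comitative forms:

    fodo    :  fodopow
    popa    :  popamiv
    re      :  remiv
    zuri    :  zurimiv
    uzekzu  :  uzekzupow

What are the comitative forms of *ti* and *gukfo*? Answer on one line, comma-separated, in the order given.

Looking at the last vowel of each stem: -pow when the last vowel of the stem is a rounded vowel (*fodo*, *uzekzu*); -miv when the last vowel of the stem is an unrounded vowel (*popa*, *re*, *zuri*).
*ti*: last vowel = /i/, an unrounded vowel → -miv → *timiv*.
The last vowel of *gukfo* is /o/, which is a rounded vowel, so the suffix is -pow, giving *gukfopow*.

timiv, gukfopow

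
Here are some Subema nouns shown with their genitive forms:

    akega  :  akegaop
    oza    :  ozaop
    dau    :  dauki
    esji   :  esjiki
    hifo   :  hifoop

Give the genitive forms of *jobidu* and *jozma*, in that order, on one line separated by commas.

The alternation tracks the last vowel of the stem — -ki when the last vowel of the stem is a high vowel (*dau*, *esji*); -op when the last vowel of the stem is a non-high vowel (*akega*, *oza*, *hifo*).
*jobidu* — last vowel /u/ (a high vowel) → -ki → *jobiduki*.
*jozma*: last vowel = /a/, a non-high vowel → -op → *jozmaop*.

jobiduki, jozmaop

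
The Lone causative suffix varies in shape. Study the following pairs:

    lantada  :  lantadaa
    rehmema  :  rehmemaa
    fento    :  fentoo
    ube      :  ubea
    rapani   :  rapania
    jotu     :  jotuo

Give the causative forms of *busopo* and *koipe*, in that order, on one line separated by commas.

busopoo, koipea

The suffix is conditioned by the last vowel: -o when the last vowel of the stem is a rounded vowel (*fento*, *jotu*); -a when the last vowel of the stem is an unrounded vowel (*lantada*, *rehmema*, *ube*, *rapani*).
*busopo*: last vowel = /o/, a rounded vowel → -o → *busopoo*.
Since the last vowel of *koipe* is /e/ (an unrounded vowel), it takes -a, giving *koipea*.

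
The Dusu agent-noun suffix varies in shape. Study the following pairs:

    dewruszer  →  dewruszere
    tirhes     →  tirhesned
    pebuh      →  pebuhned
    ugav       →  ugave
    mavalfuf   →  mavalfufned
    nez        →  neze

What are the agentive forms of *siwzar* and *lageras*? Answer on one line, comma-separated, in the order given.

siwzare, lagerasned

The pattern is voicing of the final consonant: -ned when the stem ends in a voiceless consonant (*tirhes*, *pebuh*, *mavalfuf*); -e when the stem ends in a voiced consonant (*dewruszer*, *ugav*, *nez*).
Since the final consonant of *siwzar* is /r/ (voiced), it takes -e, giving *siwzare*.
*lageras*: final consonant = /s/, voiceless → -ned → *lagerasned*.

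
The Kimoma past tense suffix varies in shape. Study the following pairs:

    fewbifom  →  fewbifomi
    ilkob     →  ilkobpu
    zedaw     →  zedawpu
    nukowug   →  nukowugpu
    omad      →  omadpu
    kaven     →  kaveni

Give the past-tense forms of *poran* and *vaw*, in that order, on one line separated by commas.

porani, vawpu

The pattern is nasality of the final consonant: -i when the stem ends in a nasal (*fewbifom*, *kaven*); -pu when the stem ends in a non-nasal consonant (*ilkob*, *zedaw*, *nukowug*, *omad*).
The final consonant of *poran* is /n/, which is a nasal, so the suffix is -i, giving *porani*.
Since the final consonant of *vaw* is /w/ (non-nasal), it takes -pu, giving *vawpu*.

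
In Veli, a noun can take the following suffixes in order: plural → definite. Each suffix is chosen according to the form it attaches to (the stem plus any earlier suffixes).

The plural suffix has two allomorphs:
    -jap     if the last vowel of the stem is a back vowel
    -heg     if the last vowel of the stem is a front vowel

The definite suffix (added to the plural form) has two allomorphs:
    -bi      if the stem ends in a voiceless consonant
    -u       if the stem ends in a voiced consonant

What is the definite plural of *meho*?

mehojapbi

Since the last vowel of *meho* is /o/ (a back vowel), it takes -jap, giving *mehojap*.
Since the final consonant of the plural form *mehojap* is /p/ (voiceless), it takes -bi, giving *mehojapbi*.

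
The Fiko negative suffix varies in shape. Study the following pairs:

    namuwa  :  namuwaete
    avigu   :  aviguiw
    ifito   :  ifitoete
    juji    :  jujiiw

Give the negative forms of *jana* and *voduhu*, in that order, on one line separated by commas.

The alternation tracks the last vowel of the stem — -iw when the last vowel of the stem is a high vowel (*avigu*, *juji*); -ete when the last vowel of the stem is a non-high vowel (*namuwa*, *ifito*).
Since the last vowel of *jana* is /a/ (a non-high vowel), it takes -ete, giving *janaete*.
The last vowel of *voduhu* is /u/, which is a high vowel, so the suffix is -iw, giving *voduhuiw*.

janaete, voduhuiw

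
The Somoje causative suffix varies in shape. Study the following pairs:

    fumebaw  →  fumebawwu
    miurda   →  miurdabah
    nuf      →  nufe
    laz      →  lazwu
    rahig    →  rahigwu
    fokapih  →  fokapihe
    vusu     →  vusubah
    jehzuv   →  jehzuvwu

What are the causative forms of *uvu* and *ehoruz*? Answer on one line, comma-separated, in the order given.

uvubah, ehoruzwu

The pattern is voicing of the final sound: -e when the stem ends in a voiceless consonant (*nuf*, *fokapih*); -wu when the stem ends in a voiced consonant (*fumebaw*, *laz*, *rahig*, *jehzuv*); -bah when the stem ends in a vowel (*miurda*, *vusu*).
The final sound of *uvu* is /u/, which is a vowel, so the suffix is -bah, giving *uvubah*.
*ehoruz* — final sound /z/ (a voiced consonant) → -wu → *ehoruzwu*.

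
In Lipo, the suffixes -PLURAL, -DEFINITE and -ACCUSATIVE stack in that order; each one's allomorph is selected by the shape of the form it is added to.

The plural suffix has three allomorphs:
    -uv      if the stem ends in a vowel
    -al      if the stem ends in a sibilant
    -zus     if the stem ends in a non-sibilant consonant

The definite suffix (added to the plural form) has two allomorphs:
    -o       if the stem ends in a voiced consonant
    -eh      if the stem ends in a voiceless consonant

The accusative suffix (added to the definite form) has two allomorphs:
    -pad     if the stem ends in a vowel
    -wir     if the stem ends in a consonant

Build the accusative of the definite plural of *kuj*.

kujzusehwir

Since the final sound of *kuj* is /j/ (a non-sibilant consonant), it takes -zus, giving *kujzus*.
The final consonant of the plural form *kujzus* is /s/, which is voiceless, so the definite suffix is -eh, giving *kujzuseh*.
The definite form *kujzuseh*: final sound = /h/, a consonant → -wir → *kujzusehwir*.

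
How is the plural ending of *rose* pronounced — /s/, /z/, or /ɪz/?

/ɪz/

The stem *rose* ends in a sibilant (/s, z, ʃ, ʒ, tʃ, dʒ/).
The plural suffix surfaces as /ɪz/ after sibilants, /s/ after other voiceless consonants, and /z/ after other voiced sounds.
So the plural -s on *rose* is pronounced /ɪz/.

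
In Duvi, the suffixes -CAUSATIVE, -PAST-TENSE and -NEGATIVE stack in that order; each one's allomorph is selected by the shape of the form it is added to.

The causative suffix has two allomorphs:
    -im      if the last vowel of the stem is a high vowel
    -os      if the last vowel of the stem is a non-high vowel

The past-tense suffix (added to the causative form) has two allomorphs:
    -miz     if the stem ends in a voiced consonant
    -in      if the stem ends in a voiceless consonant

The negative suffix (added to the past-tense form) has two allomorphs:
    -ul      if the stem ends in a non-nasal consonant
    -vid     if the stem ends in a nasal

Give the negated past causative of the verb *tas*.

Since the last vowel of *tas* is /a/ (a non-high vowel), it takes -os, giving *tasos*.
Since the final consonant of the causative form *tasos* is /s/ (voiceless), it takes -in, giving *tasosin*.
The final consonant of the past-tense form *tasosin* is /n/, which is a nasal, so the negative suffix is -vid, giving *tasosinvid*.

tasosinvid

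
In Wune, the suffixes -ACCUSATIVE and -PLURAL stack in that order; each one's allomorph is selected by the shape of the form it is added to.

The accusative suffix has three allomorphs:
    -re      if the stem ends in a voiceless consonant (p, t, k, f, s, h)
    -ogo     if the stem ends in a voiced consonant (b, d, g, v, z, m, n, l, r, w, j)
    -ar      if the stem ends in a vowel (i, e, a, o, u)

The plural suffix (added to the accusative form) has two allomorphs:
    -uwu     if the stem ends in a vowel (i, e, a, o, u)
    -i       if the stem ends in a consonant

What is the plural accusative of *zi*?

*zi*: final sound = /i/, a vowel → -ar → *ziar*.
The accusative form *ziar*: final sound = /r/, a consonant → -i → *ziari*.

ziari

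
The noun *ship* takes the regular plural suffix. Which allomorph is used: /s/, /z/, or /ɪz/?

/s/

The stem *ship* ends in a voiceless non-sibilant consonant.
The plural suffix surfaces as /ɪz/ after sibilants, /s/ after other voiceless consonants, and /z/ after other voiced sounds.
So the plural -s on *ship* is pronounced /s/.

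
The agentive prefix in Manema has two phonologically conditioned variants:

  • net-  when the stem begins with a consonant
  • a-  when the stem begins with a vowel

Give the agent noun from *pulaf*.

netpulaf

*pulaf* — first sound /p/ (a consonant) → net- → *netpulaf*.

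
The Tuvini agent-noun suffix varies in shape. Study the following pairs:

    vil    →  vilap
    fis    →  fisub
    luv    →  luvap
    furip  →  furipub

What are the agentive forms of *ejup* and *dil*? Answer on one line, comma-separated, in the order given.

ejupub, dilap

Looking at the final consonant of each stem: -ub when the stem ends in a voiceless consonant (*fis*, *furip*); -ap when the stem ends in a voiced consonant (*vil*, *luv*).
Since the final consonant of *ejup* is /p/ (voiceless), it takes -ub, giving *ejupub*.
*dil* — final consonant /l/ (voiced) → -ap → *dilap*.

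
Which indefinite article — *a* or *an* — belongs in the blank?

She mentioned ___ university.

a

The indefinite article is chosen by the initial *sound* of the following word, not its spelling.
*university* begins with the sound /juː/ (u pronounced /juː/) — a consonant sound.
So the article is *a*: She mentioned a university.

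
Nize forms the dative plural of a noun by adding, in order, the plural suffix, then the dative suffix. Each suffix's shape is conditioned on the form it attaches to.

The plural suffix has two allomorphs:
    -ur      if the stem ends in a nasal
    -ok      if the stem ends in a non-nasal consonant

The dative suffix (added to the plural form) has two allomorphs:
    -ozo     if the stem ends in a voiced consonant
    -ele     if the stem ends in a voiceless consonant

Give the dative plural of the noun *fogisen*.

fogisenurozo

The final consonant of *fogisen* is /n/, which is a nasal, so the plural suffix is -ur, giving *fogisenur*.
The plural form *fogisenur* — final consonant /r/ (voiced) → -ozo → *fogisenurozo*.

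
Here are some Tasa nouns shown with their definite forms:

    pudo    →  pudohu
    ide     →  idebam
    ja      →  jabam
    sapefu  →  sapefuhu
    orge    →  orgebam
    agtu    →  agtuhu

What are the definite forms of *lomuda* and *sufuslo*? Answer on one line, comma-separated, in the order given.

The pattern is rounding harmony: -hu when the last vowel of the stem is a rounded vowel (*pudo*, *sapefu*, *agtu*); -bam when the last vowel of the stem is an unrounded vowel (*ide*, *ja*, *orge*).
The last vowel of *lomuda* is /a/, which is an unrounded vowel, so the suffix is -bam, giving *lomudabam*.
*sufuslo* — last vowel /o/ (a rounded vowel) → -hu → *sufuslohu*.

lomudabam, sufuslohu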